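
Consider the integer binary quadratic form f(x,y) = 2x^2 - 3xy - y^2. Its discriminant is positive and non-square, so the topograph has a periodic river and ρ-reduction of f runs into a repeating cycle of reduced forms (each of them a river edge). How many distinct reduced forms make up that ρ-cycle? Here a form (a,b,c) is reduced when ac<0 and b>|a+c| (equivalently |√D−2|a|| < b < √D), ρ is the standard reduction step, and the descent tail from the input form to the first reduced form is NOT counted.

D = 17, ⌊√D⌋ = 4
descent: ρ → (-1,3,2)  [lands on river]
river: ρ → (2,1,-2)
river: ρ → (-2,3,1)
river: ρ → (1,3,-2)
river: ρ → (-2,1,2)
river: ρ → (2,3,-1)
ρ-cycle length = 6 (tail of 1 descent step not counted)

6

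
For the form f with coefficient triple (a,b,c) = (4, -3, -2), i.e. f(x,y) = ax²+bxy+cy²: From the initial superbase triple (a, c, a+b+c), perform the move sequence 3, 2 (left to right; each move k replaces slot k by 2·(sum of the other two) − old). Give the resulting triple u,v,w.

start (4,-2,-1) = (f(1,0),f(0,1),f(1,1))
replace slot 3: 2·(4+(-2)) − (-1) = 5 → (4,-2,5)
replace slot 2: 2·(4+5) − (-2) = 20 → (4,20,5)

4,20,5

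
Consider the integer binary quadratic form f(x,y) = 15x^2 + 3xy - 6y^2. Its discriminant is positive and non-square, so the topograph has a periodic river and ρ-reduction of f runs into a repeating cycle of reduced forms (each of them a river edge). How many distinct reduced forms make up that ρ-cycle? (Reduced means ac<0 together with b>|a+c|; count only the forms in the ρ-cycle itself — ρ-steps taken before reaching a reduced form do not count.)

D = 369, ⌊√D⌋ = 19
descent: ρ → (-6,9,12)  [lands on river]
river: ρ → (12,15,-3)
river: ρ → (-3,15,12)
river: ρ → (12,9,-6)
river: ρ → (-6,15,6)
river: ρ → (6,9,-12)
river: ρ → (-12,15,3)
river: ρ → (3,15,-12)
river: ρ → (-12,9,6)
river: ρ → (6,15,-6)
ρ-cycle length = 10 (tail of 1 descent step not counted)

10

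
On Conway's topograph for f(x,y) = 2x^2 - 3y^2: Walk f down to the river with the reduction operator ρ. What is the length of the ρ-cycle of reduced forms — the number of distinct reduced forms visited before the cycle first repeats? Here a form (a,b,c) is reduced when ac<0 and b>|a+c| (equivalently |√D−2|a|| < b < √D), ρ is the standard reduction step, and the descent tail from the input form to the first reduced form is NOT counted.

D = 24, ⌊√D⌋ = 4
descent: ρ → (-3,0,2)
descent: ρ → (2,4,-1)  [lands on river]
river: ρ → (-1,4,2)
ρ-cycle length = 2 (tail of 2 descent steps not counted)

2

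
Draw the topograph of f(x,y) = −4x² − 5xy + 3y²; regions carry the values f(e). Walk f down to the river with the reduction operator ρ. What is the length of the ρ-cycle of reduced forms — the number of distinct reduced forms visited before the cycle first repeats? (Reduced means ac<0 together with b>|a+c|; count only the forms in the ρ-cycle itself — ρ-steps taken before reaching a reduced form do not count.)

D = 73, ⌊√D⌋ = 8
descent: ρ → (3,5,-4)  [lands on river]
river: ρ → (-4,3,4)
river: ρ → (4,5,-3)
river: ρ → (-3,7,2)
river: ρ → (2,5,-6)
river: ρ → (-6,7,1)
river: ρ → (1,7,-6)
river: ρ → (-6,5,2)
river: ρ → (2,7,-3)
river: ρ → (-3,5,4)
river: ρ → (4,3,-4)
river: ρ → (-4,5,3)
river: ρ → (3,7,-2)
river: ρ → (-2,5,6)
river: ρ → (6,7,-1)
river: ρ → (-1,7,6)
river: ρ → (6,5,-2)
river: ρ → (-2,7,3)
ρ-cycle length = 18 (tail of 1 descent step not counted)

18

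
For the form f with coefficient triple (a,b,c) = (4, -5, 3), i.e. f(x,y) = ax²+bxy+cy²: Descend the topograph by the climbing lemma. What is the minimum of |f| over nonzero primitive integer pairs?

translate: b→3 (≡-5 mod 8), so (4,-5,3)→(4,3,2)
flip: (4,3,2)→(2,-3,4)
translate: b→1 (≡-3 mod 4), so (2,-3,4)→(2,1,3)
reduced (well bottom): (2,1,3) with a≤c, −a<b≤a
well minimum = a = 2

2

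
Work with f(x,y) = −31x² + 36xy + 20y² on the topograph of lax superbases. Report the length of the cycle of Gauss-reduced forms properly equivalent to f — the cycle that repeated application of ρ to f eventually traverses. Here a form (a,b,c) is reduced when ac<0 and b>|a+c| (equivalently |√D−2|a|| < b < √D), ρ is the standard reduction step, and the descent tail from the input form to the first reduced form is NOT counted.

D = 3776, ⌊√D⌋ = 61
river: ρ → (20,44,-23)
river: ρ → (-23,48,16)
river: ρ → (16,48,-23)
river: ρ → (-23,44,20)
river: ρ → (20,36,-31)
river: ρ → (-31,26,25)
river: ρ → (25,24,-32)
river: ρ → (-32,40,17)
river: ρ → (17,28,-44)
river: ρ → (-44,60,1)
river: ρ → (1,60,-44)
river: ρ → (-44,28,17)
river: ρ → (17,40,-32)
river: ρ → (-32,24,25)
river: ρ → (25,26,-31)
river: ρ → (-31,36,20)
ρ-cycle length = 16 (tail of 0 descent steps not counted)

16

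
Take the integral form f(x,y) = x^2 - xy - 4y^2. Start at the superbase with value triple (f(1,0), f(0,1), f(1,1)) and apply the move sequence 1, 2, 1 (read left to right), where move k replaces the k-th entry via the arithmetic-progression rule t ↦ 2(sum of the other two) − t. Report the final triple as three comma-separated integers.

start (1,-4,-4) = (f(1,0),f(0,1),f(1,1))
replace slot 1: 2·((-4)+(-4)) − 1 = -17 → (-17,-4,-4)
replace slot 2: 2·((-17)+(-4)) − (-4) = -38 → (-17,-38,-4)
replace slot 1: 2·((-38)+(-4)) − (-17) = -67 → (-67,-38,-4)

-67,-38,-4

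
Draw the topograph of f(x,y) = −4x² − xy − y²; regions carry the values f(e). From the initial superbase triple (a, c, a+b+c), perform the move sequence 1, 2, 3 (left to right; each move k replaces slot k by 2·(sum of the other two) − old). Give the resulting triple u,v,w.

start (-4,-1,-6) = (f(1,0),f(0,1),f(1,1))
replace slot 1: 2·((-1)+(-6)) − (-4) = -10 → (-10,-1,-6)
replace slot 2: 2·((-10)+(-6)) − (-1) = -31 → (-10,-31,-6)
replace slot 3: 2·((-10)+(-31)) − (-6) = -76 → (-10,-31,-76)

-10,-31,-76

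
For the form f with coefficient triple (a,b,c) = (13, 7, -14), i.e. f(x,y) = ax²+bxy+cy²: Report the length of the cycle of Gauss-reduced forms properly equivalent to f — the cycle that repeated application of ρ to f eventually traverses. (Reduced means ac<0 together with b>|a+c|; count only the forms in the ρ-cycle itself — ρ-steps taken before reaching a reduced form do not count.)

D = 777, ⌊√D⌋ = 27
river: ρ → (-14,21,6)
river: ρ → (6,27,-2)
river: ρ → (-2,25,19)
river: ρ → (19,13,-8)
river: ρ → (-8,19,13)
river: ρ → (13,7,-14)
ρ-cycle length = 6 (tail of 0 descent steps not counted)

6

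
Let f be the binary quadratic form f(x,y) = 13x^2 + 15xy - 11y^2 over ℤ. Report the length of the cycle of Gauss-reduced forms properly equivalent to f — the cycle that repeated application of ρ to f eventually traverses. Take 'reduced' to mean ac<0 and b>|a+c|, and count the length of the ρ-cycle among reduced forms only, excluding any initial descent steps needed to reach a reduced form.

D = 797, ⌊√D⌋ = 28
river: ρ → (-11,7,17)
river: ρ → (17,27,-1)
river: ρ → (-1,27,17)
river: ρ → (17,7,-11)
river: ρ → (-11,15,13)
river: ρ → (13,11,-13)
river: ρ → (-13,15,11)
river: ρ → (11,7,-17)
river: ρ → (-17,27,1)
river: ρ → (1,27,-17)
river: ρ → (-17,7,11)
river: ρ → (11,15,-13)
river: ρ → (-13,11,13)
river: ρ → (13,15,-11)
ρ-cycle length = 14 (tail of 0 descent steps not counted)

14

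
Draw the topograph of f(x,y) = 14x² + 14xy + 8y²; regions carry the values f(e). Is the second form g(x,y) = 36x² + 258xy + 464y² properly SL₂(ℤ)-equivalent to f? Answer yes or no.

D₁ = -252, D₂ = -252
f: flip: (14,14,8)→(8,-14,14)
f: translate: b→2 (≡-14 mod 16), so (8,-14,14)→(8,2,8)
f: reduced (well bottom): (8,2,8) with a≤c, −a<b≤a
g: translate: b→-30 (≡258 mod 72), so (36,258,464)→(36,-30,8)
g: flip: (36,-30,8)→(8,30,36)
g: translate: b→-2 (≡30 mod 16), so (8,30,36)→(8,-2,8)
g: flip: (8,-2,8)→(8,2,8)
g: reduced (well bottom): (8,2,8) with a≤c, −a<b≤a
reduced forms (8, 2, 8) vs (8, 2, 8) ⇒ equivalent

yes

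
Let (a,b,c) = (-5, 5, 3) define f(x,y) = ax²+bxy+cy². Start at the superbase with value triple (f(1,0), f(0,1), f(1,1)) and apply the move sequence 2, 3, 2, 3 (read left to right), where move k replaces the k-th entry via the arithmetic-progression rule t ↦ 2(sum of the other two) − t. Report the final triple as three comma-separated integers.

start (-5,3,3) = (f(1,0),f(0,1),f(1,1))
replace slot 2: 2·((-5)+3) − 3 = -7 → (-5,-7,3)
replace slot 3: 2·((-5)+(-7)) − 3 = -27 → (-5,-7,-27)
replace slot 2: 2·((-5)+(-27)) − (-7) = -57 → (-5,-57,-27)
replace slot 3: 2·((-5)+(-57)) − (-27) = -97 → (-5,-57,-97)

-5,-57,-97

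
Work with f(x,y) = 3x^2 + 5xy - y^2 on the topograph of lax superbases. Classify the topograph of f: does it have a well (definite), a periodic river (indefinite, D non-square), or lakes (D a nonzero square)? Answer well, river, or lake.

D = b²−4ac = 5² − 4·3·(-1) = 37
D > 0 non-square ⇒ indefinite ⇒ periodic river

river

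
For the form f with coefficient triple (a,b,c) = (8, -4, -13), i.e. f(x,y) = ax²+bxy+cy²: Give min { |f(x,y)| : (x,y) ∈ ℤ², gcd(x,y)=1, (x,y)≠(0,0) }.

descent: ρ → (-13,4,8)
descent: ρ → (8,12,-9)  [lands on river]
river: ρ → (-9,6,11)
river: ρ → (11,16,-4)
river: ρ → (-4,16,11)
river: ρ → (11,6,-9)
river: ρ → (-9,12,8)
river: ρ → (8,20,-1)
river: ρ → (-1,20,8)
closes: descent 2, river 8
min |a| on river = 1

1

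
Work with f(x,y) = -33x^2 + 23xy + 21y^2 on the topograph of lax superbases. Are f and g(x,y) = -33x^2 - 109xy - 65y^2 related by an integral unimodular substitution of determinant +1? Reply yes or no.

D₁ = 3301, D₂ = 3301
river cycle of f (length 78): (21, 19, -35), (-35, 51, 5), (5, 49, -45), (-45, 41, 9), (9, 49, -25), (-25, 51, 7), (7, 47, -39), (-39, 31, 15), (15, 29, -41), (-41, 53, 3), … (68 more)
river cycle of g (length 78): (11, 43, -33), (-33, 23, 21), (21, 19, -35), (-35, 51, 5), (5, 49, -45), (-45, 41, 9), (9, 49, -25), (-25, 51, 7), (7, 47, -39), (-39, 31, 15), … (68 more)
cycles coincide ⇒ equivalent

yes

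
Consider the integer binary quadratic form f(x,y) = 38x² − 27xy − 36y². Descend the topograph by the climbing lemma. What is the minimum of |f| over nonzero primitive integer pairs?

descent: ρ → (-36,27,38)  [lands on river]
river: ρ → (38,49,-25)
river: ρ → (-25,51,36)
river: ρ → (36,21,-40)
river: ρ → (-40,59,17)
river: ρ → (17,77,-4)
river: ρ → (-4,75,36)
river: ρ → (36,69,-10)
river: ρ → (-10,71,29)
river: ρ → (29,45,-36)
closes: descent 1, river 10
min |a| on river = 4

4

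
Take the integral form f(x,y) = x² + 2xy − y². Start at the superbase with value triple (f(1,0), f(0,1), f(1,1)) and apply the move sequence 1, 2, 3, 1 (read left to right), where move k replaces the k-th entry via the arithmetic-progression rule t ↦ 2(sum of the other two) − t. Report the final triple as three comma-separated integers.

start (1,-1,2) = (f(1,0),f(0,1),f(1,1))
replace slot 1: 2·((-1)+2) − 1 = 1 → (1,-1,2)
replace slot 2: 2·(1+2) − (-1) = 7 → (1,7,2)
replace slot 3: 2·(1+7) − 2 = 14 → (1,7,14)
replace slot 1: 2·(7+14) − 1 = 41 → (41,7,14)

41,7,14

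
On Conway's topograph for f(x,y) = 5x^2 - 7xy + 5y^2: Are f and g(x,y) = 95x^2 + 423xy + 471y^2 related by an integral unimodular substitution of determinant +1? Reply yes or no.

D₁ = -51, D₂ = -51
f: translate: b→3 (≡-7 mod 10), so (5,-7,5)→(5,3,3)
f: flip: (5,3,3)→(3,-3,5)
f: translate: b→3 (≡-3 mod 6), so (3,-3,5)→(3,3,5)
f: reduced (well bottom): (3,3,5) with a≤c, −a<b≤a
g: translate: b→43 (≡423 mod 190), so (95,423,471)→(95,43,5)
g: flip: (95,43,5)→(5,-43,95)
g: translate: b→-3 (≡-43 mod 10), so (5,-43,95)→(5,-3,3)
g: flip: (5,-3,3)→(3,3,5)
g: reduced (well bottom): (3,3,5) with a≤c, −a<b≤a
reduced forms (3, 3, 5) vs (3, 3, 5) ⇒ equivalent

yes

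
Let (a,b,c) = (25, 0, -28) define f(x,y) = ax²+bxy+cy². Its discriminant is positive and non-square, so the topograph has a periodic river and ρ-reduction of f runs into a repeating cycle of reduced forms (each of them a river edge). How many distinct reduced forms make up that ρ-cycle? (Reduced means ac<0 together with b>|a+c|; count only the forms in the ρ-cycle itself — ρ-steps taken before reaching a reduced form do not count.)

D = 2800, ⌊√D⌋ = 52
descent: ρ → (-28,0,25)
descent: ρ → (25,50,-3)  [lands on river]
river: ρ → (-3,52,8)
river: ρ → (8,44,-27)
river: ρ → (-27,10,25)
river: ρ → (25,40,-12)
river: ρ → (-12,32,37)
river: ρ → (37,42,-7)
river: ρ → (-7,42,37)
river: ρ → (37,32,-12)
river: ρ → (-12,40,25)
river: ρ → (25,10,-27)
river: ρ → (-27,44,8)
river: ρ → (8,52,-3)
river: ρ → (-3,50,25)
ρ-cycle length = 14 (tail of 2 descent steps not counted)

14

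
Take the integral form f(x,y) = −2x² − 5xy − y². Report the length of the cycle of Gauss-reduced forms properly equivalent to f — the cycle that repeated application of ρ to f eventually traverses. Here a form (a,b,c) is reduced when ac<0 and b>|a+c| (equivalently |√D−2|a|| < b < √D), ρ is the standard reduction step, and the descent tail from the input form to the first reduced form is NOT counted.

D = 17, ⌊√D⌋ = 4
descent: ρ → (-1,3,2)  [lands on river]
river: ρ → (2,1,-2)
river: ρ → (-2,3,1)
river: ρ → (1,3,-2)
river: ρ → (-2,1,2)
river: ρ → (2,3,-1)
ρ-cycle length = 6 (tail of 1 descent step not counted)

6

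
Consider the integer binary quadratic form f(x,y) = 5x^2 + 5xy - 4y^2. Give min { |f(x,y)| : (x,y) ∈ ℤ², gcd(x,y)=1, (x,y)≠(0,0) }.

river: ρ → (-4,3,6)
river: ρ → (6,9,-1)
river: ρ → (-1,9,6)
river: ρ → (6,3,-4)
river: ρ → (-4,5,5)
river: ρ → (5,5,-4)
closes: descent 0, river 6
min |a| on river = 1

1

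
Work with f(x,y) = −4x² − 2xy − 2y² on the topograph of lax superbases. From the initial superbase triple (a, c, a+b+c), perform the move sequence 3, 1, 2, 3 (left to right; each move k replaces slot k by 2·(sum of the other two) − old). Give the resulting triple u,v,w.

start (-4,-2,-8) = (f(1,0),f(0,1),f(1,1))
replace slot 3: 2·((-4)+(-2)) − (-8) = -4 → (-4,-2,-4)
replace slot 1: 2·((-2)+(-4)) − (-4) = -8 → (-8,-2,-4)
replace slot 2: 2·((-8)+(-4)) − (-2) = -22 → (-8,-22,-4)
replace slot 3: 2·((-8)+(-22)) − (-4) = -56 → (-8,-22,-56)

-8,-22,-56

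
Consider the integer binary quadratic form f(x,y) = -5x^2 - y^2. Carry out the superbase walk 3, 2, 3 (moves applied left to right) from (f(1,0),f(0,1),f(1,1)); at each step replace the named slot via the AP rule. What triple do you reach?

start (-5,-1,-6) = (f(1,0),f(0,1),f(1,1))
replace slot 3: 2·((-5)+(-1)) − (-6) = -6 → (-5,-1,-6)
replace slot 2: 2·((-5)+(-6)) − (-1) = -21 → (-5,-21,-6)
replace slot 3: 2·((-5)+(-21)) − (-6) = -46 → (-5,-21,-46)

-5,-21,-46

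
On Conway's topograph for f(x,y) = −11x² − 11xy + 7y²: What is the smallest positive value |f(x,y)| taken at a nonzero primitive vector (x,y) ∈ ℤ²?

descent: ρ → (7,11,-11)  [lands on river]
river: ρ → (-11,11,7)
river: ρ → (7,17,-5)
river: ρ → (-5,13,13)
river: ρ → (13,13,-5)
river: ρ → (-5,17,7)
closes: descent 1, river 6
min |a| on river = 5

5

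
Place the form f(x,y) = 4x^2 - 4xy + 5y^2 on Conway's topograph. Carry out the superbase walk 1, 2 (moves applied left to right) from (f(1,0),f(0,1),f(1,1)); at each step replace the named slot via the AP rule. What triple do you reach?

start (4,5,5) = (f(1,0),f(0,1),f(1,1))
replace slot 1: 2·(5+5) − 4 = 16 → (16,5,5)
replace slot 2: 2·(16+5) − 5 = 37 → (16,37,5)

16,37,5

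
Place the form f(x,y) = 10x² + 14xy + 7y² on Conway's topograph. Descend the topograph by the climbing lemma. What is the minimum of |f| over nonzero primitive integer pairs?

translate: b→-6 (≡14 mod 20), so (10,14,7)→(10,-6,3)
flip: (10,-6,3)→(3,6,10)
translate: b→0 (≡6 mod 6), so (3,6,10)→(3,0,7)
reduced (well bottom): (3,0,7) with a≤c, −a<b≤a
well minimum = a = 3

3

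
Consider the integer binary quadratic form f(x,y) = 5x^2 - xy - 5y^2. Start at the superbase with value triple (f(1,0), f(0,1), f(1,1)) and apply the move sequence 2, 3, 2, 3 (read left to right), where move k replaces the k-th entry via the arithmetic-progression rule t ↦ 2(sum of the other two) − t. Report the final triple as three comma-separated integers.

start (5,-5,-1) = (f(1,0),f(0,1),f(1,1))
replace slot 2: 2·(5+(-1)) − (-5) = 13 → (5,13,-1)
replace slot 3: 2·(5+13) − (-1) = 37 → (5,13,37)
replace slot 2: 2·(5+37) − 13 = 71 → (5,71,37)
replace slot 3: 2·(5+71) − 37 = 115 → (5,71,115)

5,71,115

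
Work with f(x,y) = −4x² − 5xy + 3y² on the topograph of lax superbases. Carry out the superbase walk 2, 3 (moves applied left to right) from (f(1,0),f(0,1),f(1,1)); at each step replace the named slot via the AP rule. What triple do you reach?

start (-4,3,-6) = (f(1,0),f(0,1),f(1,1))
replace slot 2: 2·((-4)+(-6)) − 3 = -23 → (-4,-23,-6)
replace slot 3: 2·((-4)+(-23)) − (-6) = -48 → (-4,-23,-48)

-4,-23,-48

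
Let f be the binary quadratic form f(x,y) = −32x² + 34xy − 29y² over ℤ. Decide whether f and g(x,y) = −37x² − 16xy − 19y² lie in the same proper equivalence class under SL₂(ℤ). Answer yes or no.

D₁ = -2556, D₂ = -2556
f is negative-definite; reduce −f:
−f: translate: b→30 (≡-34 mod 64), so (32,-34,29)→(32,30,27)
−f: flip: (32,30,27)→(27,-30,32)
−f: translate: b→24 (≡-30 mod 54), so (27,-30,32)→(27,24,29)
−f: reduced (well bottom): (27,24,29) with a≤c, −a<b≤a
flip sign back: reduced form of f is (-27,-24,-29)
g is negative-definite; reduce −g:
−g: flip: (37,16,19)→(19,-16,37)
−g: reduced (well bottom): (19,-16,37) with a≤c, −a<b≤a
flip sign back: reduced form of g is (-19,16,-37)
reduced forms (-27, -24, -29) vs (-19, 16, -37) ⇒ inequivalent

no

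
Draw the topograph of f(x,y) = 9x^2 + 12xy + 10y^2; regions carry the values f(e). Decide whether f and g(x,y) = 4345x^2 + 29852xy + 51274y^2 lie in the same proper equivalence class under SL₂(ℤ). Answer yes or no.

D₁ = -216, D₂ = -216
f: translate: b→-6 (≡12 mod 18), so (9,12,10)→(9,-6,7)
f: flip: (9,-6,7)→(7,6,9)
f: reduced (well bottom): (7,6,9) with a≤c, −a<b≤a
g: translate: b→3782 (≡29852 mod 8690), so (4345,29852,51274)→(4345,3782,823)
g: flip: (4345,3782,823)→(823,-3782,4345)
g: translate: b→-490 (≡-3782 mod 1646), so (823,-3782,4345)→(823,-490,73)
g: flip: (823,-490,73)→(73,490,823)
g: translate: b→52 (≡490 mod 146), so (73,490,823)→(73,52,10)
g: flip: (73,52,10)→(10,-52,73)
g: translate: b→8 (≡-52 mod 20), so (10,-52,73)→(10,8,7)
g: flip: (10,8,7)→(7,-8,10)
g: translate: b→6 (≡-8 mod 14), so (7,-8,10)→(7,6,9)
g: reduced (well bottom): (7,6,9) with a≤c, −a<b≤a
reduced forms (7, 6, 9) vs (7, 6, 9) ⇒ equivalent

yes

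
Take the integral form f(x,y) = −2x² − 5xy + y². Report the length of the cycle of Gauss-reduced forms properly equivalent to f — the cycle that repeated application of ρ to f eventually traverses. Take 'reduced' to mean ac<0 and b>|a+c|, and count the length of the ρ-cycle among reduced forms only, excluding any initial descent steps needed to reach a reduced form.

D = 33, ⌊√D⌋ = 5
descent: ρ → (1,5,-2)  [lands on river]
river: ρ → (-2,3,3)
river: ρ → (3,3,-2)
river: ρ → (-2,5,1)
ρ-cycle length = 4 (tail of 1 descent step not counted)

4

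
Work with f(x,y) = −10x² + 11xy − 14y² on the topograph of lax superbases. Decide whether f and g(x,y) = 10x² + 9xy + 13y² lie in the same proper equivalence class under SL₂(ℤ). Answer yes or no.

D₁ = -439, D₂ = -439
f is negative-definite; reduce −f:
−f: translate: b→9 (≡-11 mod 20), so (10,-11,14)→(10,9,13)
−f: reduced (well bottom): (10,9,13) with a≤c, −a<b≤a
flip sign back: reduced form of f is (-10,-9,-13)
g: reduced (well bottom): (10,9,13) with a≤c, −a<b≤a
reduced forms (-10, -9, -13) vs (10, 9, 13) ⇒ inequivalent

no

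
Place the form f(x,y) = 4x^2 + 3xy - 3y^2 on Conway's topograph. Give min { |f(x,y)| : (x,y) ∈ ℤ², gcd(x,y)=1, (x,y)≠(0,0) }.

river: ρ → (-3,3,4)
river: ρ → (4,5,-2)
river: ρ → (-2,7,1)
river: ρ → (1,7,-2)
river: ρ → (-2,5,4)
river: ρ → (4,3,-3)
closes: descent 0, river 6
min |a| on river = 1

1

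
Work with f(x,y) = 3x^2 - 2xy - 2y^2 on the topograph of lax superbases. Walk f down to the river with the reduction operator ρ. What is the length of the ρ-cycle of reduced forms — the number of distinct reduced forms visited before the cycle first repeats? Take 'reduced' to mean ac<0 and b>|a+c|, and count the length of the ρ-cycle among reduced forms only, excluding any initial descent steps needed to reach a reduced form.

D = 28, ⌊√D⌋ = 5
descent: ρ → (-2,2,3)  [lands on river]
river: ρ → (3,4,-1)
river: ρ → (-1,4,3)
river: ρ → (3,2,-2)
ρ-cycle length = 4 (tail of 1 descent step not counted)

4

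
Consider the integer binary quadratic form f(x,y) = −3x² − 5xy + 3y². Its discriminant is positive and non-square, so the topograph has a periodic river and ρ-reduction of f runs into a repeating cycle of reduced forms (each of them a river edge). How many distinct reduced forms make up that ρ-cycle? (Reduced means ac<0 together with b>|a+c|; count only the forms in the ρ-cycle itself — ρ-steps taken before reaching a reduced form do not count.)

D = 61, ⌊√D⌋ = 7
descent: ρ → (3,5,-3)  [lands on river]
river: ρ → (-3,7,1)
river: ρ → (1,7,-3)
river: ρ → (-3,5,3)
river: ρ → (3,7,-1)
river: ρ → (-1,7,3)
ρ-cycle length = 6 (tail of 1 descent step not counted)

6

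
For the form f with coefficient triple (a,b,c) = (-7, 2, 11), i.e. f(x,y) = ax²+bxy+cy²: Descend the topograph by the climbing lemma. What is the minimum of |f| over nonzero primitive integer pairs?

descent: ρ → (11,-2,-7)
descent: ρ → (-7,16,2)  [lands on river]
river: ρ → (2,16,-7)
river: ρ → (-7,12,6)
river: ρ → (6,12,-7)
closes: descent 2, river 4
min |a| on river = 2

2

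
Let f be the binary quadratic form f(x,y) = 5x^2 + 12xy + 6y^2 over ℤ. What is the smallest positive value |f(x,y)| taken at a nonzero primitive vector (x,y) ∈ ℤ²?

descent: ρ → (6,0,-1)
descent: ρ → (-1,4,2)  [lands on river]
river: ρ → (2,4,-1)
closes: descent 2, river 2
min |a| on river = 1

1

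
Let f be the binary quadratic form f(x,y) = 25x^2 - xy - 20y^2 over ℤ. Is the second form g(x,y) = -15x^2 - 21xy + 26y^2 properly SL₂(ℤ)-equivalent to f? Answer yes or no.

D₁ = 2001, D₂ = 2001
river cycle of f (length 22): (-20, 41, 4), (4, 39, -30), (-30, 21, 13), (13, 31, -20), (-20, 9, 24), (24, 39, -5), (-5, 41, 16), (16, 23, -23), (-23, 23, 16), (16, 41, -5), … (12 more)
river cycle of g (length 20): (26, 21, -15), (-15, 39, 8), (8, 41, -10), (-10, 39, 12), (12, 33, -19), (-19, 43, 2), (2, 41, -40), (-40, 39, 3), (3, 39, -40), (-40, 41, 2), … (10 more)
cycles differ ⇒ inequivalent

no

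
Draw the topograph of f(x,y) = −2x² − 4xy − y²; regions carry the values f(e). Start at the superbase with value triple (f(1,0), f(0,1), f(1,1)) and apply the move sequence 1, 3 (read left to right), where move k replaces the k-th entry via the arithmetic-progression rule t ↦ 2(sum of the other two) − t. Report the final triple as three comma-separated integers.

start (-2,-1,-7) = (f(1,0),f(0,1),f(1,1))
replace slot 1: 2·((-1)+(-7)) − (-2) = -14 → (-14,-1,-7)
replace slot 3: 2·((-14)+(-1)) − (-7) = -23 → (-14,-1,-23)

-14,-1,-23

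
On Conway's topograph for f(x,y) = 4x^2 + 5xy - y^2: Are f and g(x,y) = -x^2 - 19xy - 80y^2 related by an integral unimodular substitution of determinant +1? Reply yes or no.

D₁ = 41, D₂ = 41
river cycle of f (length 10): (-1, 5, 4), (4, 3, -2), (-2, 5, 2), (2, 3, -4), (-4, 5, 1), (1, 5, -4), (-4, 3, 2), (2, 5, -2), (-2, 3, 4), (4, 5, -1)
river cycle of g (length 10): (-1, 5, 4), (4, 3, -2), (-2, 5, 2), (2, 3, -4), (-4, 5, 1), (1, 5, -4), (-4, 3, 2), (2, 5, -2), (-2, 3, 4), (4, 5, -1)
cycles coincide ⇒ equivalent

yes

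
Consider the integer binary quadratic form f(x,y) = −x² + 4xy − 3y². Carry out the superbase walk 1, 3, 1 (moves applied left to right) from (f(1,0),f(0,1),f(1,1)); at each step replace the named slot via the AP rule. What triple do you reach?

start (-1,-3,0) = (f(1,0),f(0,1),f(1,1))
replace slot 1: 2·((-3)+0) − (-1) = -5 → (-5,-3,0)
replace slot 3: 2·((-5)+(-3)) − 0 = -16 → (-5,-3,-16)
replace slot 1: 2·((-3)+(-16)) − (-5) = -33 → (-33,-3,-16)

-33,-3,-16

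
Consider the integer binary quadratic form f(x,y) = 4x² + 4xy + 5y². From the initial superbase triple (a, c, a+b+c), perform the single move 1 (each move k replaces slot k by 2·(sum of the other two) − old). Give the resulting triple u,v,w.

start (4,5,13) = (f(1,0),f(0,1),f(1,1))
replace slot 1: 2·(5+13) − 4 = 32 → (32,5,13)

32,5,13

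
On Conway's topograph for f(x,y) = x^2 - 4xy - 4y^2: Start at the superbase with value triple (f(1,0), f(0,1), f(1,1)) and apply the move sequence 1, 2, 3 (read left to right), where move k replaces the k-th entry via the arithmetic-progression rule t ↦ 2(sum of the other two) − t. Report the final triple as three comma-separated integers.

start (1,-4,-7) = (f(1,0),f(0,1),f(1,1))
replace slot 1: 2·((-4)+(-7)) − 1 = -23 → (-23,-4,-7)
replace slot 2: 2·((-23)+(-7)) − (-4) = -56 → (-23,-56,-7)
replace slot 3: 2·((-23)+(-56)) − (-7) = -151 → (-23,-56,-151)

-23,-56,-151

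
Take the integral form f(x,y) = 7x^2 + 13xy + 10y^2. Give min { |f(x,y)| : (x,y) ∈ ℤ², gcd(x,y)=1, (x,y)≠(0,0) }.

translate: b→-1 (≡13 mod 14), so (7,13,10)→(7,-1,4)
flip: (7,-1,4)→(4,1,7)
reduced (well bottom): (4,1,7) with a≤c, −a<b≤a
well minimum = a = 4

4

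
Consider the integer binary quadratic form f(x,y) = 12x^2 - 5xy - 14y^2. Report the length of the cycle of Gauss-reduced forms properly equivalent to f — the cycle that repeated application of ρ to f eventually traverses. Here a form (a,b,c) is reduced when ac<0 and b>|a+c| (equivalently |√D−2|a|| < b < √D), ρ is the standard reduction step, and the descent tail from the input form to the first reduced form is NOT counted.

D = 697, ⌊√D⌋ = 26
descent: ρ → (-14,5,12)  [lands on river]
river: ρ → (12,19,-7)
river: ρ → (-7,23,6)
river: ρ → (6,25,-3)
river: ρ → (-3,23,14)
river: ρ → (14,5,-12)
river: ρ → (-12,19,7)
river: ρ → (7,23,-6)
river: ρ → (-6,25,3)
river: ρ → (3,23,-14)
ρ-cycle length = 10 (tail of 1 descent step not counted)

10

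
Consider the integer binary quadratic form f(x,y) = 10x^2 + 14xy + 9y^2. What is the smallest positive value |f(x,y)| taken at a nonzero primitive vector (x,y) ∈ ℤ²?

translate: b→-6 (≡14 mod 20), so (10,14,9)→(10,-6,5)
flip: (10,-6,5)→(5,6,10)
translate: b→-4 (≡6 mod 10), so (5,6,10)→(5,-4,9)
reduced (well bottom): (5,-4,9) with a≤c, −a<b≤a
well minimum = a = 5

5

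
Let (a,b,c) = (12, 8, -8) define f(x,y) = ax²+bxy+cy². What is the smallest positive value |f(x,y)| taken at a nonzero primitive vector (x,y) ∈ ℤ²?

river: ρ → (-8,8,12)
river: ρ → (12,16,-4)
river: ρ → (-4,16,12)
river: ρ → (12,8,-8)
closes: descent 0, river 4
min |a| on river = 4

4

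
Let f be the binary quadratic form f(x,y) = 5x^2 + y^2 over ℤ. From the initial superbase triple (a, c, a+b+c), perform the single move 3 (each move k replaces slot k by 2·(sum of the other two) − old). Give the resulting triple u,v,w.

start (5,1,6) = (f(1,0),f(0,1),f(1,1))
replace slot 3: 2·(5+1) − 6 = 6 → (5,1,6)

5,1,6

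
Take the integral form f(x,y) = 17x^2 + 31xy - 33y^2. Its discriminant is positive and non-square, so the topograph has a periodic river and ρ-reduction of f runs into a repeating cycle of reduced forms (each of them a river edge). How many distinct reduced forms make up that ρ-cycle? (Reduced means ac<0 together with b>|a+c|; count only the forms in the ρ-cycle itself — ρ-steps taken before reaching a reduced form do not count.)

D = 3205, ⌊√D⌋ = 56
river: ρ → (-33,35,15)
river: ρ → (15,55,-3)
river: ρ → (-3,53,33)
river: ρ → (33,13,-23)
river: ρ → (-23,33,23)
river: ρ → (23,13,-33)
river: ρ → (-33,53,3)
river: ρ → (3,55,-15)
river: ρ → (-15,35,33)
river: ρ → (33,31,-17)
river: ρ → (-17,37,27)
river: ρ → (27,17,-27)
river: ρ → (-27,37,17)
river: ρ → (17,31,-33)
ρ-cycle length = 14 (tail of 0 descent steps not counted)

14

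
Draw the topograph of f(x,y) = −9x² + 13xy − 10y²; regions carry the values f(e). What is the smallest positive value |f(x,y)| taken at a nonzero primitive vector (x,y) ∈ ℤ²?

translate: b→5 (≡-13 mod 18), so (9,-13,10)→(9,5,6)
flip: (9,5,6)→(6,-5,9)
reduced (well bottom): (6,-5,9) with a≤c, −a<b≤a
well minimum |f| = |-6| = 6 (negative-definite)

6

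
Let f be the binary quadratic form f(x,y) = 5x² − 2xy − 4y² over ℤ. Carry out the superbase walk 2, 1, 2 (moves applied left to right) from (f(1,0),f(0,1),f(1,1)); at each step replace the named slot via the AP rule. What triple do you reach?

start (5,-4,-1) = (f(1,0),f(0,1),f(1,1))
replace slot 2: 2·(5+(-1)) − (-4) = 12 → (5,12,-1)
replace slot 1: 2·(12+(-1)) − 5 = 17 → (17,12,-1)
replace slot 2: 2·(17+(-1)) − 12 = 20 → (17,20,-1)

17,20,-1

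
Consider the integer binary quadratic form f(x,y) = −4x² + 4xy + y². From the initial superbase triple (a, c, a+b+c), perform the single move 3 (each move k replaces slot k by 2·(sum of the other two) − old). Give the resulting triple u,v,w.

start (-4,1,1) = (f(1,0),f(0,1),f(1,1))
replace slot 3: 2·((-4)+1) − 1 = -7 → (-4,1,-7)

-4,1,-7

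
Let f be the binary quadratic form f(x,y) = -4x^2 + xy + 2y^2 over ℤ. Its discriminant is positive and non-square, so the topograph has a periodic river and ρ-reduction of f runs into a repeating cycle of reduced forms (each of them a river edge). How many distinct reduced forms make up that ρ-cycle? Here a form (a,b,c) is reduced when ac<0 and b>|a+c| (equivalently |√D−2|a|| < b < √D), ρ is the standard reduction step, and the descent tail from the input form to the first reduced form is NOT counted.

D = 33, ⌊√D⌋ = 5
descent: ρ → (2,3,-3)  [lands on river]
river: ρ → (-3,3,2)
river: ρ → (2,5,-1)
river: ρ → (-1,5,2)
ρ-cycle length = 4 (tail of 1 descent step not counted)

4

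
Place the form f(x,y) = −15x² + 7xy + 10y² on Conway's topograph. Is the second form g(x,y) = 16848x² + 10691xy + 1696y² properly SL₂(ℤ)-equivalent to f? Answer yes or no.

D₁ = 649, D₂ = 649
river cycle of f (length 34): (10, 13, -12), (-12, 11, 11), (11, 11, -12), (-12, 13, 10), (10, 7, -15), (-15, 23, 2), (2, 25, -3), (-3, 23, 10), (10, 17, -9), (-9, 19, 8), … (24 more)
river cycle of g (length 34): (2, 23, -15), (-15, 7, 10), (10, 13, -12), (-12, 11, 11), (11, 11, -12), (-12, 13, 10), (10, 7, -15), (-15, 23, 2), (2, 25, -3), (-3, 23, 10), … (24 more)
cycles coincide ⇒ equivalent

yes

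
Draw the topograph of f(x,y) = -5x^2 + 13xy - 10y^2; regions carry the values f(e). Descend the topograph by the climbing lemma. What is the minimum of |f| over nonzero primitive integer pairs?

translate: b→-3 (≡-13 mod 10), so (5,-13,10)→(5,-3,2)
flip: (5,-3,2)→(2,3,5)
translate: b→-1 (≡3 mod 4), so (2,3,5)→(2,-1,4)
reduced (well bottom): (2,-1,4) with a≤c, −a<b≤a
well minimum |f| = |-2| = 2 (negative-definite)

2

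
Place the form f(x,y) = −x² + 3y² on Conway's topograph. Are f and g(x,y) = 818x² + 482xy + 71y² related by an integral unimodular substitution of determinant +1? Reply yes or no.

D₁ = 12, D₂ = 12
river cycle of f (length 2): (-1, 2, 2), (2, 2, -1)
river cycle of g (length 2): (2, 2, -1), (-1, 2, 2)
cycles coincide ⇒ equivalent

yes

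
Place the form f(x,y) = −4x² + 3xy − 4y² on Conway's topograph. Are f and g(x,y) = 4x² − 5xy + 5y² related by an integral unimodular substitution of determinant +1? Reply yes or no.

D₁ = -55, D₂ = -55
f is negative-definite; reduce −f:
−f: flip: (4,-3,4)→(4,3,4)
−f: reduced (well bottom): (4,3,4) with a≤c, −a<b≤a
flip sign back: reduced form of f is (-4,-3,-4)
g: translate: b→3 (≡-5 mod 8), so (4,-5,5)→(4,3,4)
g: reduced (well bottom): (4,3,4) with a≤c, −a<b≤a
reduced forms (-4, -3, -4) vs (4, 3, 4) ⇒ inequivalent

no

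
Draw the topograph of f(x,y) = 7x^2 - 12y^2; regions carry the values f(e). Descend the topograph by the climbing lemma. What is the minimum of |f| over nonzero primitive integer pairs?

descent: ρ → (-12,0,7)
descent: ρ → (7,14,-5)  [lands on river]
river: ρ → (-5,16,4)
river: ρ → (4,16,-5)
river: ρ → (-5,14,7)
closes: descent 2, river 4
min |a| on river = 4

4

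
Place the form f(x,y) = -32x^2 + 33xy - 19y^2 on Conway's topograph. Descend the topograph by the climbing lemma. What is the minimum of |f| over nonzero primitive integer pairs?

translate: b→31 (≡-33 mod 64), so (32,-33,19)→(32,31,18)
flip: (32,31,18)→(18,-31,32)
translate: b→5 (≡-31 mod 36), so (18,-31,32)→(18,5,19)
reduced (well bottom): (18,5,19) with a≤c, −a<b≤a
well minimum |f| = |-18| = 18 (negative-definite)

18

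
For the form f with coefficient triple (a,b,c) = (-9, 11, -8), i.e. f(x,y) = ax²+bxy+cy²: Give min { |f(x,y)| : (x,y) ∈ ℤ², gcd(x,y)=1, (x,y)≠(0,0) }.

translate: b→7 (≡-11 mod 18), so (9,-11,8)→(9,7,6)
flip: (9,7,6)→(6,-7,9)
translate: b→5 (≡-7 mod 12), so (6,-7,9)→(6,5,8)
reduced (well bottom): (6,5,8) with a≤c, −a<b≤a
well minimum |f| = |-6| = 6 (negative-definite)

6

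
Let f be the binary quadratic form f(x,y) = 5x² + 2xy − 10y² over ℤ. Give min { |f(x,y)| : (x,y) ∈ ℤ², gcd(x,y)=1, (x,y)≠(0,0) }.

descent: ρ → (-10,-2,5)
descent: ρ → (5,12,-3)  [lands on river]
river: ρ → (-3,12,5)
river: ρ → (5,8,-7)
river: ρ → (-7,6,6)
river: ρ → (6,6,-7)
river: ρ → (-7,8,5)
closes: descent 2, river 6
min |a| on river = 3

3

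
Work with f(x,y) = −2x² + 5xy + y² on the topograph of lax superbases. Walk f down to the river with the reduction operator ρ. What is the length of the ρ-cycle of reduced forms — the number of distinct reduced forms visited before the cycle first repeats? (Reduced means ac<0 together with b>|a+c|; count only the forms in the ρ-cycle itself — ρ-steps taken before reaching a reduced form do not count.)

D = 33, ⌊√D⌋ = 5
river: ρ → (1,5,-2)
river: ρ → (-2,3,3)
river: ρ → (3,3,-2)
river: ρ → (-2,5,1)
ρ-cycle length = 4 (tail of 0 descent steps not counted)

4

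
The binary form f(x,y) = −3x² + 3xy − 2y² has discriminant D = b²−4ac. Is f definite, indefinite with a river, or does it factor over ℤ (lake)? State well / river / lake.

D = b²−4ac = 3² − 4·(-3)·(-2) = -15
D < 0 ⇒ definite ⇒ every region one sign ⇒ single well

well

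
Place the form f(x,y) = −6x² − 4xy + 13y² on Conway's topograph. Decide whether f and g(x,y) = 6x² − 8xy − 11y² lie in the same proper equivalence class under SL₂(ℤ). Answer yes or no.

D₁ = 328, D₂ = 328
river cycle of f (length 6): (-6, 8, 11), (11, 14, -3), (-3, 16, 6), (6, 8, -11), (-11, 14, 3), (3, 16, -6)
river cycle of g (length 6): (-11, 8, 6), (6, 16, -3), (-3, 14, 11), (11, 8, -6), (-6, 16, 3), (3, 14, -11)
cycles differ ⇒ inequivalent

no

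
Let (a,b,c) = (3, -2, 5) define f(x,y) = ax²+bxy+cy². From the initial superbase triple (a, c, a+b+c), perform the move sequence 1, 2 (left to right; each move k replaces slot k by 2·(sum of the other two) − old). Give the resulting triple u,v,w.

start (3,5,6) = (f(1,0),f(0,1),f(1,1))
replace slot 1: 2·(5+6) − 3 = 19 → (19,5,6)
replace slot 2: 2·(19+6) − 5 = 45 → (19,45,6)

19,45,6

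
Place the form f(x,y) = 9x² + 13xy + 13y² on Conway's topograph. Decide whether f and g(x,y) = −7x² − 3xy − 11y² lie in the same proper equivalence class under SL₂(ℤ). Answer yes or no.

D₁ = -299, D₂ = -299
f: translate: b→-5 (≡13 mod 18), so (9,13,13)→(9,-5,9)
f: flip: (9,-5,9)→(9,5,9)
f: reduced (well bottom): (9,5,9) with a≤c, −a<b≤a
g is negative-definite; reduce −g:
−g: reduced (well bottom): (7,3,11) with a≤c, −a<b≤a
flip sign back: reduced form of g is (-7,-3,-11)
reduced forms (9, 5, 9) vs (-7, -3, -11) ⇒ inequivalent

no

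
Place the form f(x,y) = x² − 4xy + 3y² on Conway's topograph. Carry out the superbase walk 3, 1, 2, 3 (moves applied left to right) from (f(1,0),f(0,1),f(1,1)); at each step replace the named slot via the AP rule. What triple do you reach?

start (1,3,0) = (f(1,0),f(0,1),f(1,1))
replace slot 3: 2·(1+3) − 0 = 8 → (1,3,8)
replace slot 1: 2·(3+8) − 1 = 21 → (21,3,8)
replace slot 2: 2·(21+8) − 3 = 55 → (21,55,8)
replace slot 3: 2·(21+55) − 8 = 144 → (21,55,144)

21,55,144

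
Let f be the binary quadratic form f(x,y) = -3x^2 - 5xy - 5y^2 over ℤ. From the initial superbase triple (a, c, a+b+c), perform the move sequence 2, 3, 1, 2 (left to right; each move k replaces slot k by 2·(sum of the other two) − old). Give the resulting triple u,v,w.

start (-3,-5,-13) = (f(1,0),f(0,1),f(1,1))
replace slot 2: 2·((-3)+(-13)) − (-5) = -27 → (-3,-27,-13)
replace slot 3: 2·((-3)+(-27)) − (-13) = -47 → (-3,-27,-47)
replace slot 1: 2·((-27)+(-47)) − (-3) = -145 → (-145,-27,-47)
replace slot 2: 2·((-145)+(-47)) − (-27) = -357 → (-145,-357,-47)

-145,-357,-47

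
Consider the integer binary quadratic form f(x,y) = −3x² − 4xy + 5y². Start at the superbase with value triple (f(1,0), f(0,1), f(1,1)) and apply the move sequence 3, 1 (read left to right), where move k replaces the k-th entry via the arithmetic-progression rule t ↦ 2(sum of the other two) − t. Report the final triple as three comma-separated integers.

start (-3,5,-2) = (f(1,0),f(0,1),f(1,1))
replace slot 3: 2·((-3)+5) − (-2) = 6 → (-3,5,6)
replace slot 1: 2·(5+6) − (-3) = 25 → (25,5,6)

25,5,6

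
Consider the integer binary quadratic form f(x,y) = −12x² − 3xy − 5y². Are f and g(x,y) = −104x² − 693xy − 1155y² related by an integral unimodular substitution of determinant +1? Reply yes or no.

D₁ = -231, D₂ = -231
f is negative-definite; reduce −f:
−f: flip: (12,3,5)→(5,-3,12)
−f: reduced (well bottom): (5,-3,12) with a≤c, −a<b≤a
flip sign back: reduced form of f is (-5,3,-12)
g is negative-definite; reduce −g:
−g: translate: b→69 (≡693 mod 208), so (104,693,1155)→(104,69,12)
−g: flip: (104,69,12)→(12,-69,104)
−g: translate: b→3 (≡-69 mod 24), so (12,-69,104)→(12,3,5)
−g: flip: (12,3,5)→(5,-3,12)
−g: reduced (well bottom): (5,-3,12) with a≤c, −a<b≤a
flip sign back: reduced form of g is (-5,3,-12)
reduced forms (-5, 3, -12) vs (-5, 3, -12) ⇒ equivalent

yes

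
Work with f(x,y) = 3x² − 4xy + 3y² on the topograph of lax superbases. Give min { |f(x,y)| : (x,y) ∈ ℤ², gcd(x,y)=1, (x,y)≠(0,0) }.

translate: b→2 (≡-4 mod 6), so (3,-4,3)→(3,2,2)
flip: (3,2,2)→(2,-2,3)
translate: b→2 (≡-2 mod 4), so (2,-2,3)→(2,2,3)
reduced (well bottom): (2,2,3) with a≤c, −a<b≤a
well minimum = a = 2

2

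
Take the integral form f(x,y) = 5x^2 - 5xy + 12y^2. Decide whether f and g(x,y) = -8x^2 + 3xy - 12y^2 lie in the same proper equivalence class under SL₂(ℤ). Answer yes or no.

D₁ = -215, D₂ = -375
discriminants differ ⇒ not SL₂(ℤ)-equivalent

no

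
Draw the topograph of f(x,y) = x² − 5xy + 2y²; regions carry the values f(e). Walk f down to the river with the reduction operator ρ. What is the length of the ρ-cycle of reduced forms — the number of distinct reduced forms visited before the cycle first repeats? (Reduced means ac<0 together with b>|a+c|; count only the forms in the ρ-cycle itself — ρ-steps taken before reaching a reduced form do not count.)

D = 17, ⌊√D⌋ = 4
descent: ρ → (2,1,-2)  [lands on river]
river: ρ → (-2,3,1)
river: ρ → (1,3,-2)
river: ρ → (-2,1,2)
river: ρ → (2,3,-1)
river: ρ → (-1,3,2)
ρ-cycle length = 6 (tail of 1 descent step not counted)

6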